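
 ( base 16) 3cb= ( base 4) 33023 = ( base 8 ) 1713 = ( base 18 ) 2hh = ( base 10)971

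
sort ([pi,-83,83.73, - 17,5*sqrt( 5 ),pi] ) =[ - 83, - 17, pi,pi,5*sqrt( 5),83.73] 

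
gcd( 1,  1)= 1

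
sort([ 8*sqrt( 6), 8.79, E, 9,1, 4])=[ 1 , E, 4, 8.79,9, 8*sqrt( 6)]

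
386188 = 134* 2882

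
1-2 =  - 1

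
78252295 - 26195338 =52056957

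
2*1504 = 3008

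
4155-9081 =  - 4926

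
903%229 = 216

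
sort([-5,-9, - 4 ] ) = [  -  9, - 5, - 4 ] 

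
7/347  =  7/347 = 0.02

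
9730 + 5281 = 15011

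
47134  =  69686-22552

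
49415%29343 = 20072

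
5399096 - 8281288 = - 2882192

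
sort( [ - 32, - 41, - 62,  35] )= [ - 62, - 41 , - 32,35]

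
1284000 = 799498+484502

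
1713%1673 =40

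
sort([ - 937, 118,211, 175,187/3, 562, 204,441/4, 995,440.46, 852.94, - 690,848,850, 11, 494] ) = [- 937, - 690, 11 , 187/3,441/4, 118, 175,204,211,440.46,494, 562, 848 , 850, 852.94,995]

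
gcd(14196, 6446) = 2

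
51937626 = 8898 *5837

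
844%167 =9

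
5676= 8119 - 2443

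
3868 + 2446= 6314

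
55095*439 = 24186705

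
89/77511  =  89/77511 = 0.00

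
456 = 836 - 380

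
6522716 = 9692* 673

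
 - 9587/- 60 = 9587/60=   159.78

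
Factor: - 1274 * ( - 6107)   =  2^1*7^2*13^1*31^1*197^1 = 7780318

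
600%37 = 8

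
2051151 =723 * 2837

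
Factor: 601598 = 2^1 * 300799^1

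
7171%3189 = 793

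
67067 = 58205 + 8862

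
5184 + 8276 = 13460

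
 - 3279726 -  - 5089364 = 1809638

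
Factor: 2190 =2^1* 3^1*5^1* 73^1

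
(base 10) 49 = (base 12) 41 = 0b110001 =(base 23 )23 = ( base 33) 1g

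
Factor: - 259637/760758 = -2^( - 1)*3^( - 1 ) * 7^1*29^1*103^( - 1)*1231^(-1)*1279^1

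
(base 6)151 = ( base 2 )1000011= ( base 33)21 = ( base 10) 67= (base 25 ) 2h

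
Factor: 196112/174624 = 721/642= 2^(-1 ) * 3^(-1 )* 7^1*103^1*107^( - 1)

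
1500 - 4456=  - 2956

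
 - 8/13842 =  - 1 + 6917/6921 = - 0.00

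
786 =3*262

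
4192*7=29344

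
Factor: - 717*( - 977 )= 700509  =  3^1*239^1 * 977^1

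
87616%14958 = 12826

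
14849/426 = 14849/426 = 34.86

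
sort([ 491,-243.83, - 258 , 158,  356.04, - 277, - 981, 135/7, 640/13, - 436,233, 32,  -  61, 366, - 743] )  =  [- 981 , - 743 , - 436, - 277,-258, - 243.83, -61,135/7,32,640/13,158, 233,  356.04, 366 , 491]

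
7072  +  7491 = 14563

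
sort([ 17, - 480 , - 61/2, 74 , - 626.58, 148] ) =[ - 626.58, - 480 , -61/2,17 , 74,148 ] 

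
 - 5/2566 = -1+2561/2566 = - 0.00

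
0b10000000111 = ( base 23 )1lj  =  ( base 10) 1031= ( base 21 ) 272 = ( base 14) 539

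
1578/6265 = 1578/6265  =  0.25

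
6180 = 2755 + 3425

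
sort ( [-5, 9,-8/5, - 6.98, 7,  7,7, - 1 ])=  [ - 6.98, - 5,-8/5,-1,  7,7, 7 , 9 ]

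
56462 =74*763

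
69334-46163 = 23171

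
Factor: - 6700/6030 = - 2^1*3^( - 2 )*5^1 = - 10/9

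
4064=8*508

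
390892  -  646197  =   - 255305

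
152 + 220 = 372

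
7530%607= 246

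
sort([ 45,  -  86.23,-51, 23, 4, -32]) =[- 86.23  ,-51,-32,4, 23, 45]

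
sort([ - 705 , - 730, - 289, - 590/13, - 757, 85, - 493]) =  [ - 757, - 730, - 705 ,-493, - 289, - 590/13,  85] 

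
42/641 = 42/641 = 0.07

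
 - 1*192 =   -  192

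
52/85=52/85 = 0.61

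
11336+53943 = 65279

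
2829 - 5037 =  - 2208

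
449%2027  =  449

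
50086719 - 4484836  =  45601883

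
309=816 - 507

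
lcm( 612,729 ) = 49572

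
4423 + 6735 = 11158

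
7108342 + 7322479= 14430821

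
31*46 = 1426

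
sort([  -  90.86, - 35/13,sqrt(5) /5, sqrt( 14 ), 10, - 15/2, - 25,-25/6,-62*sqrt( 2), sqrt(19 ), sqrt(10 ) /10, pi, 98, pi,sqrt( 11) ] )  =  [ - 90.86, - 62*sqrt( 2 ), - 25, - 15/2, - 25/6,-35/13, sqrt(10)/10, sqrt(5)/5,  pi , pi,sqrt(11 ), sqrt(14 ), sqrt(19 ), 10,  98]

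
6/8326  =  3/4163 =0.00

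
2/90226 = 1/45113 = 0.00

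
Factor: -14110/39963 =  - 2^1* 3^ ( - 1)*5^1*7^(-1) * 11^ (- 1)*17^1*83^1*173^( - 1)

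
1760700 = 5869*300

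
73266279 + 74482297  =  147748576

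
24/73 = 24/73 = 0.33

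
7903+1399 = 9302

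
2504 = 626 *4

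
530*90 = 47700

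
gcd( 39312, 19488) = 336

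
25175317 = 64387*391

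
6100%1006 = 64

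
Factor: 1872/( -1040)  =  -9/5 = - 3^2*5^( - 1 )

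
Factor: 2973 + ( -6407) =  - 3434 = - 2^1*17^1*101^1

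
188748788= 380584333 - 191835545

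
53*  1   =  53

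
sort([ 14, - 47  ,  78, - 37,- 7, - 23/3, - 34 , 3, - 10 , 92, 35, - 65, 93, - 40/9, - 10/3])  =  [ - 65,-47 ,-37, - 34, - 10 , - 23/3, - 7, - 40/9, - 10/3 , 3, 14,35 , 78, 92, 93]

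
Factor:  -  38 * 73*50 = - 2^2*5^2 * 19^1*73^1  =  -138700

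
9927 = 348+9579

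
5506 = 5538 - 32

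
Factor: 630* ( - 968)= - 2^4 * 3^2*5^1*7^1 * 11^2 =- 609840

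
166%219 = 166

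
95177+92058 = 187235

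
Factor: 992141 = 992141^1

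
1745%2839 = 1745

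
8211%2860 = 2491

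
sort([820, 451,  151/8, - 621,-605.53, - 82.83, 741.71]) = [ -621,-605.53,-82.83, 151/8, 451,741.71, 820 ]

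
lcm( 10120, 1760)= 40480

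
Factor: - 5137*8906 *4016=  -2^5* 11^1*61^1*73^1*251^1 * 467^1 = - 183732489952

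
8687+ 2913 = 11600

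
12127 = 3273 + 8854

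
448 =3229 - 2781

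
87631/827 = 87631/827 = 105.96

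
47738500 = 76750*622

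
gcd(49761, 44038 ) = 97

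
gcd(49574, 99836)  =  2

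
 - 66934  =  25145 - 92079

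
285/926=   285/926 = 0.31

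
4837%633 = 406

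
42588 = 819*52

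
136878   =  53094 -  -83784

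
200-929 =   -  729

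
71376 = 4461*16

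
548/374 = 1 + 87/187 = 1.47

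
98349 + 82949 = 181298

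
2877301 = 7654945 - 4777644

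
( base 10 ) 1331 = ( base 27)1M8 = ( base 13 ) 7b5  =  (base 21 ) 308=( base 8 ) 2463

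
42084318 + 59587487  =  101671805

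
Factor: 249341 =249341^1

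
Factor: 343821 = 3^1*31^1*3697^1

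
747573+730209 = 1477782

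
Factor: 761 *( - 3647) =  - 7^1*521^1*761^1= - 2775367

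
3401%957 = 530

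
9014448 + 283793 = 9298241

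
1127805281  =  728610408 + 399194873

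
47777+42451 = 90228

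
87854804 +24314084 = 112168888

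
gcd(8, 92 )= 4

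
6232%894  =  868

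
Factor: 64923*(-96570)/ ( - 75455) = 2^1*3^3 *17^1 * 19^1*29^1*37^1*67^1*15091^(-1 ) = 1253922822/15091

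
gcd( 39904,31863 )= 43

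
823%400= 23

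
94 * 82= 7708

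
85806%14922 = 11196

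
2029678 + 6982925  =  9012603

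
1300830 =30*43361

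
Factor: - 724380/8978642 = - 362190/4489321=-  2^1*3^1*5^1*37^( - 1 )*12073^1* 121333^( - 1) 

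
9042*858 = 7758036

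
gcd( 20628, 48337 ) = 1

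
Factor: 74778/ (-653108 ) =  - 37389/326554 = - 2^( - 1 )*3^1* 11^2*23^ ( - 1)*31^ (-1)*103^1*229^( - 1)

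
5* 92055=460275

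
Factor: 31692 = 2^2 * 3^1*19^1*139^1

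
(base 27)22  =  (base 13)44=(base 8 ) 70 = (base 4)320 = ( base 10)56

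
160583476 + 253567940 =414151416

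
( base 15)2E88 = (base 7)41144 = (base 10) 10028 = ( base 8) 23454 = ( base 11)7597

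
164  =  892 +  - 728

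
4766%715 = 476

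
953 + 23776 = 24729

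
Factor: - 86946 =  - 2^1*3^1*43^1 *337^1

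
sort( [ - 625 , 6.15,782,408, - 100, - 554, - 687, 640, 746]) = [ - 687, - 625, - 554,- 100,  6.15,408,640 , 746, 782]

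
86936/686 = 43468/343  =  126.73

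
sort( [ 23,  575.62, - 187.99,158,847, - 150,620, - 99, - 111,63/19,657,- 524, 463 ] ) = [ - 524,-187.99, - 150, - 111, - 99,63/19,23, 158,463,575.62,620,  657 , 847 ]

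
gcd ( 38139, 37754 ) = 1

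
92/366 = 46/183 = 0.25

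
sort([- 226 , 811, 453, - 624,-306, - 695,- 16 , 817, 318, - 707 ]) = [ - 707,-695, - 624,  -  306 , - 226 , - 16,  318, 453, 811, 817 ] 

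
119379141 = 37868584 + 81510557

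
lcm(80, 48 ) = 240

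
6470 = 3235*2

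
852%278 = 18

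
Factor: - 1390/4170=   -  3^ ( - 1)= - 1/3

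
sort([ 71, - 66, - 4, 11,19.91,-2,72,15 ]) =[ - 66, - 4, - 2, 11,15, 19.91,71,72 ]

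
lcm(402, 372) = 24924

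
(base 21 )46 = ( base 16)5a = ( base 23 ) 3L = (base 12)76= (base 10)90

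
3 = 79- 76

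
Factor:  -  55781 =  - 11^2*461^1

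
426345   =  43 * 9915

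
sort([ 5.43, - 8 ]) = [ - 8,5.43]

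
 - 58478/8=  - 7310 + 1/4 = - 7309.75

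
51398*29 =1490542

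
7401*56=414456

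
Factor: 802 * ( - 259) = - 207718 = - 2^1 * 7^1*37^1 * 401^1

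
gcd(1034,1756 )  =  2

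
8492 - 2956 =5536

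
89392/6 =14898 + 2/3=14898.67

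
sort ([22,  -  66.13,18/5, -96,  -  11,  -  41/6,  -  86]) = [  -  96,-86 , - 66.13, - 11 ,  -  41/6,18/5,  22] 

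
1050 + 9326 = 10376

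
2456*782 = 1920592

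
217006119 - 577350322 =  - 360344203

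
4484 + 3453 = 7937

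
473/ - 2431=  - 43/221 = -0.19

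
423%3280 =423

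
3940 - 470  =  3470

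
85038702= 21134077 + 63904625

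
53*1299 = 68847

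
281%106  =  69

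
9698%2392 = 130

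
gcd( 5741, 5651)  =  1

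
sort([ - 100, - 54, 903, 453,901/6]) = [ - 100, - 54, 901/6,453,903]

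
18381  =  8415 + 9966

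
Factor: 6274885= 5^1* 67^1*18731^1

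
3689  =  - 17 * ( -217)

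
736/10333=736/10333 = 0.07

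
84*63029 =5294436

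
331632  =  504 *658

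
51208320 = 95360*537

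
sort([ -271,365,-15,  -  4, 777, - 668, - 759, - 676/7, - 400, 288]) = [ - 759, - 668, - 400, - 271, - 676/7, - 15,-4,288, 365,  777]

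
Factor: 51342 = 2^1*3^1*43^1*199^1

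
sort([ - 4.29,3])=[ - 4.29,3 ] 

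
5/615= 1/123 = 0.01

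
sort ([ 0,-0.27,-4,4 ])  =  [  -  4,  -  0.27  ,  0,4]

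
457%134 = 55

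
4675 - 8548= - 3873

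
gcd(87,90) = 3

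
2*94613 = 189226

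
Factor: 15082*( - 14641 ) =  - 2^1*11^4*7541^1= - 220815562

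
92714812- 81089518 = 11625294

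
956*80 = 76480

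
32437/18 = 1802 + 1/18 = 1802.06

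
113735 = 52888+60847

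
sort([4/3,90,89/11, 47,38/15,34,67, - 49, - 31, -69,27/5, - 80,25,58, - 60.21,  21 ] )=[-80,- 69, - 60.21, - 49, - 31, 4/3,38/15 , 27/5, 89/11, 21,25,34, 47,58, 67,90]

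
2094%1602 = 492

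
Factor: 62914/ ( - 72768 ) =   -  2^ ( - 5)*3^( - 1)*83^1=- 83/96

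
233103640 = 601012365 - 367908725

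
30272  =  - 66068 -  - 96340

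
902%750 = 152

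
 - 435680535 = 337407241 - 773087776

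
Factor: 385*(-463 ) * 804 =- 143317020 =-2^2 * 3^1*5^1*7^1*11^1*67^1*463^1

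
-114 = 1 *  ( - 114)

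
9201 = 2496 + 6705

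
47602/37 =1286 + 20/37 = 1286.54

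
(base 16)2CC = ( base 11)5A1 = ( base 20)1FG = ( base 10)716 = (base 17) 282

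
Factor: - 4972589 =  - 4972589^1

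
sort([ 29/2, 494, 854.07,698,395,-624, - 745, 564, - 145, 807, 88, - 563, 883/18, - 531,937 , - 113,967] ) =[ - 745,-624, - 563, - 531, - 145,  -  113, 29/2,  883/18, 88,  395 , 494, 564 , 698,807, 854.07, 937,967 ] 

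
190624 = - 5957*( - 32)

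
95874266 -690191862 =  - 594317596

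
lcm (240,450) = 3600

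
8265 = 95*87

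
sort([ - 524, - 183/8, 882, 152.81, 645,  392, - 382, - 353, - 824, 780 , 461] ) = [-824, - 524, - 382, - 353,-183/8,152.81 , 392,461, 645, 780,  882 ]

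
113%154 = 113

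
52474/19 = 2761 + 15/19 = 2761.79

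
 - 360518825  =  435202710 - 795721535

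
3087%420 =147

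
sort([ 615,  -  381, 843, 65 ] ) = [ - 381,65,615, 843]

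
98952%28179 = 14415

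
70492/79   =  70492/79 = 892.30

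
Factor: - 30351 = - 3^1 *67^1*151^1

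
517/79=6 + 43/79 = 6.54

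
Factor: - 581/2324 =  - 2^( - 2) =-  1/4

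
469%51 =10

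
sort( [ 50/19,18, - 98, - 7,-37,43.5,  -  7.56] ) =[-98, - 37, - 7.56, - 7,50/19, 18,43.5] 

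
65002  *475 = 30875950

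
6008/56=107 + 2/7 = 107.29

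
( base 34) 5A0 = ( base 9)8350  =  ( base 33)5KF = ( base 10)6120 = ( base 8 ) 13750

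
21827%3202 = 2615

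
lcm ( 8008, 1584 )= 144144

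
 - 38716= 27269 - 65985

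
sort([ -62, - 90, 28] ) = [ - 90,-62, 28 ]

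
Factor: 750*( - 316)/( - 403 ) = 2^3*3^1*5^3*13^ (-1 )*31^ ( - 1 )*79^1 = 237000/403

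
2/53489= 2/53489 = 0.00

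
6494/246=26+49/123=26.40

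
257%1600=257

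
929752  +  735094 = 1664846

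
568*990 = 562320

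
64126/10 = 32063/5 = 6412.60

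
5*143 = 715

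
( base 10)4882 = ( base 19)D9I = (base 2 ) 1001100010010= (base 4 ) 1030102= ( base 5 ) 124012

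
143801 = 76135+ 67666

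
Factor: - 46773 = -3^2*5197^1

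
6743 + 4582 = 11325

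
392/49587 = 392/49587 = 0.01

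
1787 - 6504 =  - 4717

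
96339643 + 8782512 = 105122155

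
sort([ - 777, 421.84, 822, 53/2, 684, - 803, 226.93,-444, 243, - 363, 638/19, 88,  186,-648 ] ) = [ - 803, - 777, - 648, - 444, - 363,53/2, 638/19, 88, 186, 226.93, 243,421.84,684,  822]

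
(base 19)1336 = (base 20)1005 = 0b1111101000101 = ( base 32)7Q5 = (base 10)8005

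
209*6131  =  1281379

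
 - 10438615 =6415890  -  16854505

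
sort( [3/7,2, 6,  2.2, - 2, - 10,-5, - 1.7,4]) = [ - 10,  -  5, - 2, - 1.7, 3/7,2 , 2.2,4, 6]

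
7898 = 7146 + 752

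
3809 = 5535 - 1726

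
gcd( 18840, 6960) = 120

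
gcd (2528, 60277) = 79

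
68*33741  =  2294388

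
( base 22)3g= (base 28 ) 2Q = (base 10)82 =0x52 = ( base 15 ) 57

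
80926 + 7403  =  88329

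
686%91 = 49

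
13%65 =13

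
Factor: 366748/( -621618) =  - 554/939 = - 2^1*3^(- 1 ) *277^1*313^( - 1 ) 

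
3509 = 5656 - 2147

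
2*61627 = 123254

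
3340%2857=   483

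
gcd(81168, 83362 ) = 2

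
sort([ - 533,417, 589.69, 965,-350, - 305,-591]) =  [ - 591,  -  533, - 350,-305, 417, 589.69, 965]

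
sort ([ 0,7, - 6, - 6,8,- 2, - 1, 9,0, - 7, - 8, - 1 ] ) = [ - 8, - 7, -6, - 6, - 2, - 1, - 1, 0,0,7,8,9]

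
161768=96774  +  64994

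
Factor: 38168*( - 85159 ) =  - 3250348712 = - 2^3*13^1*367^1*85159^1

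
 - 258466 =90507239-90765705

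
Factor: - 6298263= - 3^3*89^1*2621^1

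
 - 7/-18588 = 7/18588 = 0.00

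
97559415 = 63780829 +33778586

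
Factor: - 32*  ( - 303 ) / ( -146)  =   - 2^4 * 3^1 * 73^( - 1 )* 101^1 = - 4848/73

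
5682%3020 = 2662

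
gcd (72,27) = 9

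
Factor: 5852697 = 3^1*37^1 * 52727^1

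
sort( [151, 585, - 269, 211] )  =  [ - 269 , 151,211 , 585] 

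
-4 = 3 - 7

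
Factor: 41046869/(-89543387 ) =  - 29^( - 1 )*863^1*47563^1*3087703^(-1 )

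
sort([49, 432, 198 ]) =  [ 49, 198, 432 ] 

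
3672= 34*108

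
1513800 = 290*5220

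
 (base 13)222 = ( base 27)df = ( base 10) 366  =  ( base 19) 105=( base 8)556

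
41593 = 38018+3575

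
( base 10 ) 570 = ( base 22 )13K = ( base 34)gq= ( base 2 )1000111010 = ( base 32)hq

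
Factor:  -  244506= - 2^1*3^1*40751^1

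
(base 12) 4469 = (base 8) 16621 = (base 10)7569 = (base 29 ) 900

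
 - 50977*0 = 0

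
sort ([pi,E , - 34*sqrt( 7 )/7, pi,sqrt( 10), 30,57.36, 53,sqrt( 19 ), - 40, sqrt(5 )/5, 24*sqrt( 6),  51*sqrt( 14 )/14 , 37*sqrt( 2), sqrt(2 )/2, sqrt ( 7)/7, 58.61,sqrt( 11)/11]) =[-40,-34*sqrt (7)/7,  sqrt(  11 )/11, sqrt(7)/7,sqrt(5 )/5, sqrt( 2)/2, E,pi, pi,  sqrt( 10 ),sqrt(19 ),51*sqrt( 14)/14,  30, 37*sqrt (2 ), 53,57.36 , 58.61,24*sqrt( 6 ) ] 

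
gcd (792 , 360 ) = 72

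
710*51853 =36815630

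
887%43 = 27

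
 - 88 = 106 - 194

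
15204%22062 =15204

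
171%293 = 171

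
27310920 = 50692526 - 23381606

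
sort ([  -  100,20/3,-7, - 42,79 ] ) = [ - 100, - 42,  -  7, 20/3,79]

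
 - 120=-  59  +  -61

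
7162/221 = 7162/221 =32.41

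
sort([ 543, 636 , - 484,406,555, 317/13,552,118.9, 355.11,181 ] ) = [ - 484,317/13,118.9,181, 355.11, 406,543,552,  555,636 ] 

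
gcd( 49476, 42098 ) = 434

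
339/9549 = 113/3183 = 0.04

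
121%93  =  28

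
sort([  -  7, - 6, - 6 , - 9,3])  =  [ - 9,-7, - 6, - 6,3] 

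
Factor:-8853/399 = -2951/133 = -7^( - 1)*13^1*19^( - 1)*227^1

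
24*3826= 91824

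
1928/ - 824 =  - 241/103 = - 2.34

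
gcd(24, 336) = 24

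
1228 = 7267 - 6039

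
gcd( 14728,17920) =56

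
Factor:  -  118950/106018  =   - 3^1*5^2*11^( - 1) * 13^1 * 79^( -1) = - 975/869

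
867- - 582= 1449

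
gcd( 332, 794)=2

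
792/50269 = 792/50269 = 0.02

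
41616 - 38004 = 3612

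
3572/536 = 6 + 89/134 = 6.66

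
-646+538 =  - 108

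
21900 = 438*50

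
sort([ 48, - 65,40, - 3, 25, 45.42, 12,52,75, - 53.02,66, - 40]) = [ - 65, - 53.02, - 40,  -  3,12,25,40, 45.42,48,52,66,75]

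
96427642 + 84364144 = 180791786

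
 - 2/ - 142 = 1/71 = 0.01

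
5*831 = 4155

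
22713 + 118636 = 141349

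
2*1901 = 3802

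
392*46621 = 18275432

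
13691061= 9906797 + 3784264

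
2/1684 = 1/842 = 0.00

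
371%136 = 99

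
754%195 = 169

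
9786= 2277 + 7509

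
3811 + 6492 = 10303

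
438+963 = 1401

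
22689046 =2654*8549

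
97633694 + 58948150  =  156581844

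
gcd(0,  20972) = 20972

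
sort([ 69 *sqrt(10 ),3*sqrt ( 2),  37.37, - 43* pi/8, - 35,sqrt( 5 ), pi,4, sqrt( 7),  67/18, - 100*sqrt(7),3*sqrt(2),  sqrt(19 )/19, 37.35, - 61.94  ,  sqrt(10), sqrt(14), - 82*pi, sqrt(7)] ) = [-100*sqrt( 7 ), - 82*pi,-61.94, - 35, - 43* pi/8, sqrt (19)/19, sqrt( 5),sqrt (7 ),  sqrt( 7 ),pi,sqrt( 10), 67/18,sqrt ( 14 ),4, 3*sqrt(2 ),3 * sqrt(2 ), 37.35, 37.37,69*sqrt (10)] 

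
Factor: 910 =2^1*5^1*7^1*13^1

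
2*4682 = 9364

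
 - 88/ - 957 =8/87 = 0.09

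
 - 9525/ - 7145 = 1 +476/1429 = 1.33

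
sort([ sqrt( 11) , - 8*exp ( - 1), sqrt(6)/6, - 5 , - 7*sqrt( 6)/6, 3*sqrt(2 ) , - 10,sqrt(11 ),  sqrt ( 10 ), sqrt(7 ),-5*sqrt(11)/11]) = [ - 10,- 5 ,- 8*exp(  -  1 ), - 7*sqrt( 6)/6, - 5 * sqrt(11)/11, sqrt(6) /6,sqrt( 7 ),  sqrt( 10),sqrt( 11),  sqrt(11), 3 * sqrt ( 2 ) ]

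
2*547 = 1094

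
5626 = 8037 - 2411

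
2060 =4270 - 2210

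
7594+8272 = 15866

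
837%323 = 191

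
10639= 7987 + 2652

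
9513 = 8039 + 1474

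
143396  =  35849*4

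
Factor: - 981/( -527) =3^2*17^(-1)*31^( - 1 )*109^1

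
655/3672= 655/3672  =  0.18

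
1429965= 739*1935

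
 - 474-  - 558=84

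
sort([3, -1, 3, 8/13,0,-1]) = [-1 ,-1, 0,  8/13, 3, 3 ] 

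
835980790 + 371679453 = 1207660243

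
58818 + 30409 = 89227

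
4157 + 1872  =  6029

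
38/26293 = 38/26293 = 0.00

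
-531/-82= 6+39/82 = 6.48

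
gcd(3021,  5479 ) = 1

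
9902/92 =4951/46 = 107.63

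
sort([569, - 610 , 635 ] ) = [ - 610,569,635 ] 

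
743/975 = 743/975=0.76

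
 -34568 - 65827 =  - 100395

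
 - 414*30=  - 12420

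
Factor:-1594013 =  - 1229^1* 1297^1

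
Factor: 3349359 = 3^2*13^1*28627^1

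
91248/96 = 1901/2 = 950.50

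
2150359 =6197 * 347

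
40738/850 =20369/425=47.93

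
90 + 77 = 167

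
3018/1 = 3018 = 3018.00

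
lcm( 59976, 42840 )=299880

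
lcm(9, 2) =18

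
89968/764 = 22492/191 = 117.76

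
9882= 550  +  9332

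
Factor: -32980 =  - 2^2*5^1 * 17^1 * 97^1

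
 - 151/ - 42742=151/42742 =0.00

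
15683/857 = 15683/857 =18.30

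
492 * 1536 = 755712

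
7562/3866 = 1 + 1848/1933 = 1.96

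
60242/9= 6693  +  5/9 = 6693.56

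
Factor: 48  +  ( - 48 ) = 0^1 = 0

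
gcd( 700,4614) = 2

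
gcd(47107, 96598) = 1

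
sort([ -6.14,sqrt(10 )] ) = [ - 6.14,  sqrt( 10)]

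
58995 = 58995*1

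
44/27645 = 44/27645=0.00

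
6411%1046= 135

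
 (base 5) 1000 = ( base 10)125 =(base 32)3T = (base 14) 8d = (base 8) 175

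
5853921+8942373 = 14796294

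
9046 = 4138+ 4908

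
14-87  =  -73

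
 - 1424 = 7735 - 9159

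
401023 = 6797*59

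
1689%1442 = 247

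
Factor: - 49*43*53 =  - 111671 = - 7^2 * 43^1*53^1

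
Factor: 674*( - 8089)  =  - 5451986 = -2^1*337^1 * 8089^1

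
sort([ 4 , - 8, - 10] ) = [ - 10, - 8,4]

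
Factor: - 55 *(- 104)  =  2^3*5^1*11^1*13^1=   5720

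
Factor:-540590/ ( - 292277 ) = 2^1*5^1*19^( - 1)*15383^( - 1) * 54059^1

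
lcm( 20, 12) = 60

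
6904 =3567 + 3337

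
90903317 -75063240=15840077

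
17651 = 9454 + 8197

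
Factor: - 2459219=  - 7^1 * 113^1*3109^1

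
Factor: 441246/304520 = 2^( - 2)*3^1* 5^(-1)* 13^1*23^(-1)*331^ (- 1) * 5657^1 = 220623/152260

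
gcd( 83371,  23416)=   1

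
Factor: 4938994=2^1*2469497^1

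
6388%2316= 1756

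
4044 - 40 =4004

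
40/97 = 40/97 = 0.41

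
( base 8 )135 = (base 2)1011101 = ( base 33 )2R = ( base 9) 113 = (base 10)93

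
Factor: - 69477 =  - 3^1*23159^1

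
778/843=778/843 =0.92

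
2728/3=2728/3 = 909.33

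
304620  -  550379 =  - 245759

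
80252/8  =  20063/2= 10031.50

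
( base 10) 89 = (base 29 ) 32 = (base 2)1011001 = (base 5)324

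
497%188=121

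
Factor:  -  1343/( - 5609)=17/71=17^1*71^(-1)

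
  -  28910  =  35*(-826)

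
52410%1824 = 1338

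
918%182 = 8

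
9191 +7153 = 16344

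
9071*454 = 4118234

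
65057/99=657+14/99 =657.14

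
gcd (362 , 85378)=2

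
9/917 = 9/917 = 0.01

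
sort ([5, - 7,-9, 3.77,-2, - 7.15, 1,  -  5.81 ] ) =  [ - 9, - 7.15, - 7, - 5.81, - 2, 1, 3.77, 5]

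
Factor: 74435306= 2^1 * 11^1*3383423^1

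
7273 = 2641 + 4632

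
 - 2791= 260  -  3051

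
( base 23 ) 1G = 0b100111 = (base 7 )54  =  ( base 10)39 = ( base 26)1D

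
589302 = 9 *65478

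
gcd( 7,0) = 7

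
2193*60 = 131580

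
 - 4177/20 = - 209 + 3/20 = - 208.85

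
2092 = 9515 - 7423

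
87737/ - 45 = -1950 + 13/45 = -1949.71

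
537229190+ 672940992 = 1210170182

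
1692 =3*564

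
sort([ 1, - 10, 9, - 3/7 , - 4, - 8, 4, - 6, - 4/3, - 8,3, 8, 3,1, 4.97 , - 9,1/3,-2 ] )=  [-10,- 9, - 8, - 8,  -  6, - 4, - 2,  -  4/3,  -  3/7, 1/3, 1, 1, 3, 3, 4, 4.97, 8 , 9 ] 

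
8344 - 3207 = 5137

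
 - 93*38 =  - 3534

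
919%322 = 275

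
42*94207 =3956694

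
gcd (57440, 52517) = 1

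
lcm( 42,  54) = 378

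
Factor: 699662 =2^1* 349831^1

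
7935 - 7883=52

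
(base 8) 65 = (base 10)53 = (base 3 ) 1222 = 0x35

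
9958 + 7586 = 17544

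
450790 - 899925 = - 449135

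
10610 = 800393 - 789783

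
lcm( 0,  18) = 0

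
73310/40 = 7331/4 =1832.75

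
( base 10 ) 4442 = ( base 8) 10532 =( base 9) 6075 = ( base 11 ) 3379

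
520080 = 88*5910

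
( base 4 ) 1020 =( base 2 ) 1001000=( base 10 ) 72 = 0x48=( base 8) 110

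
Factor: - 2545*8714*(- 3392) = 2^7*5^1*53^1*509^1*4357^1 =75224824960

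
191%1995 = 191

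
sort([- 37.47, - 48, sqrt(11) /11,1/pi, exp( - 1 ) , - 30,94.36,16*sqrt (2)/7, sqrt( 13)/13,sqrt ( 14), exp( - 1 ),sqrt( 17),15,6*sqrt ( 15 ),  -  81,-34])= [-81, - 48,-37.47, - 34, - 30,sqrt(13)/13,sqrt( 11)/11,1/pi,exp(-1), exp(-1 ),16*sqrt( 2 ) /7, sqrt(14),sqrt( 17), 15 , 6*sqrt (15 ), 94.36 ]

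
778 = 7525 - 6747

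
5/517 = 5/517 = 0.01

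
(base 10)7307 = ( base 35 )5XR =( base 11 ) 5543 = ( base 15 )2272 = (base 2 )1110010001011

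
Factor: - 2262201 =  - 3^1 * 754067^1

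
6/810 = 1/135= 0.01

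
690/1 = 690  =  690.00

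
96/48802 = 48/24401 = 0.00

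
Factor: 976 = 2^4*61^1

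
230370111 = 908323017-677952906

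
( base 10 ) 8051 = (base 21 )i58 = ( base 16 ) 1F73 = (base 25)cm1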